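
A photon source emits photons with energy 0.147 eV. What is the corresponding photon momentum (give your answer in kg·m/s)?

(c = 2.99792458 × 10^8 m/s, 1 eV = 1.602176634 × 10^-19 J.)
First convert: E = 0.147 eV = 2.3552 × 10^-20 J.
Apply p = E/c: p = 7.856 × 10^-29 kg·m/s.
So p ≈ 7.86 × 10^-29 kg·m/s.

7.86 × 10^-29 kg·m/s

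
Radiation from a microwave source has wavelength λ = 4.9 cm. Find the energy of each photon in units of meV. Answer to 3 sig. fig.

0.0253 meV

In SI units: λ = 4.9 cm = 0.049 m.
For a photon E = hc/λ, so E = 4.054 × 10^-24 J.
Converting to meV: E = 0.02530 meV ≈ 0.0253 meV.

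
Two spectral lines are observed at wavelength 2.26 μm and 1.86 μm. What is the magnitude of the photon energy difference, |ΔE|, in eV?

0.118 eV

Using E = hc/λ: E₁ = 8.790·10^-20 J, E₂ = 1.068·10^-19 J.
|ΔE| = |8.790·10^-20 − 1.068·10^-19| = 1.89·10^-20 J = 0.118 eV.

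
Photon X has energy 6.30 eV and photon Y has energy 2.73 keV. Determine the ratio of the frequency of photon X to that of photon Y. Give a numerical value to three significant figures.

2.31e-3

f_X = 1.523e15 Hz (from energy = 6.30 eV, via f = E/h).
f_Y = 6.601e17 Hz (from energy = 2.73 keV, via f = E/h).
Ratio = 1.523e15 / 6.601e17 = 2.31e-3.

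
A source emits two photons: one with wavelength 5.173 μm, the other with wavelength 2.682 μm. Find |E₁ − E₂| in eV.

Using E = hc/λ: E₁ = 3.8400e-20 J, E₂ = 7.4066e-20 J.
|ΔE| = |3.8400e-20 − 7.4066e-20| = 3.57e-20 J = 0.223 eV.

0.223 eV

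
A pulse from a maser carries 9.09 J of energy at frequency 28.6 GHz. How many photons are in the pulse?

Per-photon energy: E = 1.895e-23 J (from frequency = 28.6 GHz).
N = E_total / E_photon = 9.09 J / 1.895e-23 J = 4.80e23.

4.80e23 photons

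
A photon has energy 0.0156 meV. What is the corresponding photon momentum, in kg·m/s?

8.34e-33 kg·m/s

(c = 2.99792458e8 m/s, 1 eV = 1.602176634e-19 J.)
In SI units: E = 0.0156 meV = 2.4994e-24 J.
Since p = E/c for a photon, p = 8.337e-33 kg·m/s.
So p ≈ 8.34e-33 kg·m/s.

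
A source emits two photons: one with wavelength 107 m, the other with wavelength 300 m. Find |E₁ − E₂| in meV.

Using E = hc/λ: E₁ = 1.856·10^-27 J, E₂ = 6.621·10^-28 J.
|ΔE| = |1.856·10^-27 − 6.621·10^-28| = 1.19·10^-27 J = 7.45·10^-6 meV.

7.45·10^-6 meV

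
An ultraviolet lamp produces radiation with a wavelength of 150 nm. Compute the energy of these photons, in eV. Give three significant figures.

8.27 eV

(h = 6.62607015 × 10^-34 J·s, c = 2.99792458 × 10^8 m/s, 1 eV = 1.602176634 × 10^-19 J.)
In SI units: λ = 150 nm = 1.5 × 10^-7 m.
For a photon E = hc/λ, so E = 1.324 × 10^-18 J.
Converting to eV: E = 8.266 eV ≈ 8.27 eV.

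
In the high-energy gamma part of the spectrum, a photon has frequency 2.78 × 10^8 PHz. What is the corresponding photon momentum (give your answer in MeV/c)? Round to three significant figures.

Convert to SI: f = 2.78 × 10^8 PHz = 2.78 × 10^23 Hz.
For a photon p = hf/c, so p = 6.144 × 10^-19 kg·m/s.
Converting to MeV/c: p = 1150 MeV/c ≈ 1150 MeV/c.

1150 MeV/c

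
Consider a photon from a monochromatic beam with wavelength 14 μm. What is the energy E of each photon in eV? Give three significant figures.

0.0886 eV

In SI units: λ = 14 μm = 1.4 × 10^-5 m.
Apply E = hc/λ: E = 1.419 × 10^-20 J.
Converting to eV: E = 0.08856 eV ≈ 0.0886 eV.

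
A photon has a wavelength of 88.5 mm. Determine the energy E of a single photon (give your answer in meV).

0.0140 meV

Use h = 6.62607015e-34 J·s, c = 2.99792458e8 m/s, 1 eV = 1.602176634e-19 J.
Convert to SI: λ = 88.5 mm = 0.0885 m.
The photon relation is E = hc/λ, giving E = 2.245e-24 J.
Converting to meV: E = 0.01401 meV ≈ 0.0140 meV.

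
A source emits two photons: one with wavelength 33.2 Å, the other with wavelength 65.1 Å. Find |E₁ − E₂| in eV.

183 eV

Using E = hc/λ: E₁ = 5.983 × 10^-17 J, E₂ = 3.051 × 10^-17 J.
|ΔE| = |5.983 × 10^-17 − 3.051 × 10^-17| = 2.93 × 10^-17 J = 183 eV.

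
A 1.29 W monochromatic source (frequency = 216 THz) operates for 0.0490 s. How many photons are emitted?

4.42e17 photons

Total energy: E_total = P·t = 1.29 × 0.0490 = 0.06321 J.
Per-photon energy: E = 1.431e-19 J.
N = E_total / E_photon = 4.42e17.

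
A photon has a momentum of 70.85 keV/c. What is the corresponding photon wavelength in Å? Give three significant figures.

In SI units: p = 70.85 keV/c = 3.7864 × 10^-23 kg·m/s.
Since λ = h/p for a photon, λ = 1.750 × 10^-11 m.
Converting to Å: λ = 0.1750 Å ≈ 0.175 Å.

0.175 Å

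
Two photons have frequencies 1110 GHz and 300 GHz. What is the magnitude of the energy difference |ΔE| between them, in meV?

3.35 meV

Using E = hf: E₁ = 7.355 × 10^-22 J, E₂ = 1.988 × 10^-22 J.
|ΔE| = |7.355 × 10^-22 − 1.988 × 10^-22| = 5.37 × 10^-22 J = 3.35 meV.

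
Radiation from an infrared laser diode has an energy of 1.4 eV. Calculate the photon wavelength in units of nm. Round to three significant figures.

Convert to SI: E = 1.4 eV = 2.2430e-19 J.
For a photon λ = hc/E, so λ = 8.856e-7 m.
Converting to nm: λ = 885.6 nm ≈ 886 nm.

886 nm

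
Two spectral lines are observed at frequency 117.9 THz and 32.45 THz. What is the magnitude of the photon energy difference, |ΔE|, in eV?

Using E = hf: E₁ = 7.8121e-20 J, E₂ = 2.1502e-20 J.
|ΔE| = |7.8121e-20 − 2.1502e-20| = 5.66e-20 J = 0.353 eV.

0.353 eV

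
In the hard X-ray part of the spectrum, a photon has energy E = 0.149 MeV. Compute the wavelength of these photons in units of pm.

Take h = 6.62607015 × 10^-34 J·s, c = 2.99792458 × 10^8 m/s, 1 eV = 1.602176634 × 10^-19 J.
In SI units: E = 0.149 MeV = 2.3872 × 10^-14 J.
The photon relation is λ = hc/E, giving λ = 8.321 × 10^-12 m.
Converting to pm: λ = 8.321 pm ≈ 8.32 pm.

8.32 pm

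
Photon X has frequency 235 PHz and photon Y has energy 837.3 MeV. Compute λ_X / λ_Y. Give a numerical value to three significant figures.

8.62 × 10^5

λ_X = 1.276 × 10^-9 m (from frequency = 235 PHz, via λ = c/f).
λ_Y = 1.481 × 10^-15 m (from energy = 837.3 MeV, via λ = hc/E).
Ratio = 1.276 × 10^-9 / 1.481 × 10^-15 = 8.62 × 10^5.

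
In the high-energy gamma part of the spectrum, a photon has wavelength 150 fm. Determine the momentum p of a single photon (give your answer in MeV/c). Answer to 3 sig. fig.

Use h = 6.62607015e-34 J·s, c = 2.99792458e8 m/s, 1 eV = 1.602176634e-19 J.
Convert to SI: λ = 150 fm = 1.5e-13 m.
For a photon p = h/λ, so p = 4.417e-21 kg·m/s.
Converting to MeV/c: p = 8.266 MeV/c ≈ 8.27 MeV/c.

8.27 MeV/c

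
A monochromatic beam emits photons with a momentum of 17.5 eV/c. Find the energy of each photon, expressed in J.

Convert to SI: p = 17.5 eV/c = 9.3525·10^-27 kg·m/s.
Since E = pc for a photon, E = 2.804·10^-18 J.
So E ≈ 2.80·10^-18 J.

2.80·10^-18 J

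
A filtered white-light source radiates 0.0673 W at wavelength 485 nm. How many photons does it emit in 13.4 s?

Total energy: E_total = P·t = 0.0673 × 13.4 = 0.9018 J.
Per-photon energy: E = 4.096 × 10^-19 J.
N = E_total / E_photon = 2.20 × 10^18.

2.20 × 10^18 photons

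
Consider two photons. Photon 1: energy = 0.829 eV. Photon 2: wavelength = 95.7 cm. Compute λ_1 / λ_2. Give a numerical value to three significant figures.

1.56 × 10^-6

λ_1 = 1.496 × 10^-6 m (from energy = 0.829 eV, via λ = hc/E).
λ_2 = 0.9570 m (from wavelength = 95.7 cm, via λ given directly).
Ratio = 1.496 × 10^-6 / 0.9570 = 1.56 × 10^-6.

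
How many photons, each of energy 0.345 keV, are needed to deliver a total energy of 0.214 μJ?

3.87 × 10^9 photons

Per-photon energy: E = 5.528 × 10^-17 J (from energy = 0.345 keV).
N = E_total / E_photon = 2.14 × 10^-7 J / 5.528 × 10^-17 J = 3.87 × 10^9.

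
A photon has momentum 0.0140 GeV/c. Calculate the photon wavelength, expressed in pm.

First convert: p = 0.0140 GeV/c = 7.4820e-21 kg·m/s.
The photon relation is λ = h/p, giving λ = 8.856e-14 m.
Converting to pm: λ = 0.08856 pm ≈ 0.0886 pm.

0.0886 pm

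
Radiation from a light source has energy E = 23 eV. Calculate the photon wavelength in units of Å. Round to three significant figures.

539 Å

Convert to SI: E = 23 eV = 3.6850e-18 J.
Since λ = hc/E for a photon, λ = 5.391e-8 m.
Converting to Å: λ = 539.1 Å ≈ 539 Å.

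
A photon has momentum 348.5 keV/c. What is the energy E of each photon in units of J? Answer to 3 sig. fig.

(c = 2.99792458 × 10^8 m/s, 1 eV = 1.602176634 × 10^-19 J.)
Convert to SI: p = 348.5 keV/c = 1.8625 × 10^-22 kg·m/s.
Since E = pc for a photon, E = 5.584 × 10^-14 J.
So E ≈ 5.58 × 10^-14 J.

5.58 × 10^-14 J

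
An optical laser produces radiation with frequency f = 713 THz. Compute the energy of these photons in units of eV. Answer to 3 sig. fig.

2.95 eV

In SI units: f = 713 THz = 7.13 × 10^14 Hz.
Apply E = hf: E = 4.724 × 10^-19 J.
Converting to eV: E = 2.949 eV ≈ 2.95 eV.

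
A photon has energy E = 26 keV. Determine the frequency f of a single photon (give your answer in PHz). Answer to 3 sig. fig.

Convert to SI: E = 26 keV = 4.1657 × 10^-15 J.
Since f = E/h for a photon, f = 6.287 × 10^18 Hz.
Converting to PHz: f = 6287 PHz ≈ 6290 PHz.

6290 PHz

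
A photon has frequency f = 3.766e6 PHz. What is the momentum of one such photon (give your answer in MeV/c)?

Convert to SI: f = 3.766e6 PHz = 3.766e21 Hz.
The photon relation is p = hf/c, giving p = 8.324e-21 kg·m/s.
Converting to MeV/c: p = 15.57 MeV/c ≈ 15.6 MeV/c.

15.6 MeV/c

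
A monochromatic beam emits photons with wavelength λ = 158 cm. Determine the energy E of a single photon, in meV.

7.85·10^-4 meV

Use h = 6.62607015·10^-34 J·s, c = 2.99792458·10^8 m/s, 1 eV = 1.602176634·10^-19 J.
Convert to SI: λ = 158 cm = 1.58 m.
Since E = hc/λ for a photon, E = 1.257·10^-25 J.
Converting to meV: E = 7.847·10^-4 meV ≈ 7.85·10^-4 meV.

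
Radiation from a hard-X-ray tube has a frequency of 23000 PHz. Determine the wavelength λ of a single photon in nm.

0.0130 nm

First convert: f = 23000 PHz = 2.30·10^19 Hz.
The photon relation is λ = c/f, giving λ = 1.303·10^-11 m.
Converting to nm: λ = 0.01303 nm ≈ 0.0130 nm.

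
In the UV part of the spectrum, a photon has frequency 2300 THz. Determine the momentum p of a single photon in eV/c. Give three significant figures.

First convert: f = 2300 THz = 2.3 × 10^15 Hz.
The photon relation is p = hf/c, giving p = 5.084 × 10^-27 kg·m/s.
Converting to eV/c: p = 9.512 eV/c ≈ 9.51 eV/c.

9.51 eV/c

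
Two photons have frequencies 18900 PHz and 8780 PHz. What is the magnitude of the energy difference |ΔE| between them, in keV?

41.9 keV

Using E = hf: E₁ = 1.252e-14 J, E₂ = 5.818e-15 J.
|ΔE| = |1.252e-14 − 5.818e-15| = 6.71e-15 J = 41.9 keV.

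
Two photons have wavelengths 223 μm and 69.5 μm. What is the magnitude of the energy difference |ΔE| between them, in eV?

Using E = hc/λ: E₁ = 8.908e-22 J, E₂ = 2.858e-21 J.
|ΔE| = |8.908e-22 − 2.858e-21| = 1.97e-21 J = 0.0123 eV.

0.0123 eV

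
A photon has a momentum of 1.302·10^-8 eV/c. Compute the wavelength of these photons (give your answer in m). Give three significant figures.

95.2 m

Take h = 6.62607015·10^-34 J·s, c = 2.99792458·10^8 m/s, 1 eV = 1.602176634·10^-19 J.
First convert: p = 1.302·10^-8 eV/c = 6.9583·10^-36 kg·m/s.
Since λ = h/p for a photon, λ = 95.23 m.
So λ ≈ 95.2 m.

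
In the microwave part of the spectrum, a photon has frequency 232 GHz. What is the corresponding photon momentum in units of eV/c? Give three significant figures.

9.59 × 10^-4 eV/c

Take h = 6.62607015 × 10^-34 J·s, c = 2.99792458 × 10^8 m/s, 1 eV = 1.602176634 × 10^-19 J.
Convert to SI: f = 232 GHz = 2.32 × 10^11 Hz.
For a photon p = hf/c, so p = 5.128 × 10^-31 kg·m/s.
Converting to eV/c: p = 9.595 × 10^-4 eV/c ≈ 9.59 × 10^-4 eV/c.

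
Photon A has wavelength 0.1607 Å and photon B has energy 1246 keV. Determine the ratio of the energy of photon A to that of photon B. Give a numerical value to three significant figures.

E_A = 1.236e-14 J (from wavelength = 0.1607 Å, via E = hc/λ).
E_B = 1.996e-13 J (from energy = 1246 keV, via E given directly).
Ratio = 1.236e-14 / 1.996e-13 = 0.0619.

0.0619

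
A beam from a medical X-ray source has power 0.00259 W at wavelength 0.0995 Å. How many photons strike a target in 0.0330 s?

Total energy: E_total = P·t = 0.00259 × 0.0330 = 8.547 × 10^-5 J.
Per-photon energy: E = 1.996 × 10^-14 J.
N = E_total / E_photon = 4.28 × 10^9.

4.28 × 10^9 photons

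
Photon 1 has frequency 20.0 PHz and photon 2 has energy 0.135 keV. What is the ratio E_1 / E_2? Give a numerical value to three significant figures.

E_1 = 1.325·10^-17 J (from frequency = 20.0 PHz, via E = hf).
E_2 = 2.163·10^-17 J (from energy = 0.135 keV, via E given directly).
Ratio = 1.325·10^-17 / 2.163·10^-17 = 0.613.

0.613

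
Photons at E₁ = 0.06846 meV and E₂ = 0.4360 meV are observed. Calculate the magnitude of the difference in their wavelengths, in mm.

15.3 mm

Using λ = hc/E: λ₁ = 0.018110 m, λ₂ = 0.0028437 m.
|Δλ| = |0.018110 − 0.0028437| = 0.0153 m = 15.3 mm.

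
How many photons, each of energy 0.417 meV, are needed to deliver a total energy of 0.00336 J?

5.03 × 10^19 photons

Per-photon energy: E = 6.681 × 10^-23 J (from energy = 0.417 meV).
N = E_total / E_photon = 0.00336 J / 6.681 × 10^-23 J = 5.03 × 10^19.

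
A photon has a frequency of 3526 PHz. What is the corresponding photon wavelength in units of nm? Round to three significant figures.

0.0850 nm

In SI units: f = 3526 PHz = 3.526 × 10^18 Hz.
Since λ = c/f for a photon, λ = 8.502 × 10^-11 m.
Converting to nm: λ = 0.08502 nm ≈ 0.0850 nm.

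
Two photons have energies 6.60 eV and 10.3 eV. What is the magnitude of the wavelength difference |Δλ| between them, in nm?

67.5 nm

Using λ = hc/E: λ₁ = 1.879 × 10^-7 m, λ₂ = 1.204 × 10^-7 m.
|Δλ| = |1.879 × 10^-7 − 1.204 × 10^-7| = 6.75 × 10^-8 m = 67.5 nm.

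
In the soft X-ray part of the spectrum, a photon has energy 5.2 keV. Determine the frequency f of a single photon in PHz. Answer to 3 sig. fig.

First convert: E = 5.2 keV = 8.3313 × 10^-16 J.
Apply f = E/h: f = 1.257 × 10^18 Hz.
Converting to PHz: f = 1257 PHz ≈ 1260 PHz.

1260 PHz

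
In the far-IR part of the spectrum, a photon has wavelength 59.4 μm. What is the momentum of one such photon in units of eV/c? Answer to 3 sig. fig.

0.0209 eV/c

First convert: λ = 59.4 μm = 5.94e-5 m.
Since p = h/λ for a photon, p = 1.116e-29 kg·m/s.
Converting to eV/c: p = 0.02087 eV/c ≈ 0.0209 eV/c.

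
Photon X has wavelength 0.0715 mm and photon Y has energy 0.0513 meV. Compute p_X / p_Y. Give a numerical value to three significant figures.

p_X = 9.267·10^-30 kg·m/s (from wavelength = 0.0715 mm, via p = h/λ).
p_Y = 2.742·10^-32 kg·m/s (from energy = 0.0513 meV, via p = E/c).
Ratio = 9.267·10^-30 / 2.742·10^-32 = 338.

338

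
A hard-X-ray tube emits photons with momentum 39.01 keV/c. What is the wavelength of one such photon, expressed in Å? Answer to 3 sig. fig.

First convert: p = 39.01 keV/c = 2.0848 × 10^-23 kg·m/s.
Since λ = h/p for a photon, λ = 3.178 × 10^-11 m.
Converting to Å: λ = 0.3178 Å ≈ 0.318 Å.

0.318 Å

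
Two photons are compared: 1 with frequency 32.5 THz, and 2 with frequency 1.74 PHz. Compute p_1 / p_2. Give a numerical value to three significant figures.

0.0187

p_1 = 7.183 × 10^-29 kg·m/s (from frequency = 32.5 THz, via p = hf/c).
p_2 = 3.846 × 10^-27 kg·m/s (from frequency = 1.74 PHz, via p = hf/c).
Ratio = 7.183 × 10^-29 / 3.846 × 10^-27 = 0.0187.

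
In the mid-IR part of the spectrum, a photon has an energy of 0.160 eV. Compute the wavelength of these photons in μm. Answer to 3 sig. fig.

In SI units: E = 0.160 eV = 2.5635e-20 J.
Apply λ = hc/E: λ = 7.749e-6 m.
Converting to μm: λ = 7.749 μm ≈ 7.75 μm.

7.75 μm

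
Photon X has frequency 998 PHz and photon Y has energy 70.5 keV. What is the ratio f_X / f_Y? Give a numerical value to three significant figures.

f_X = 9.980·10^17 Hz (from frequency = 998 PHz, via f given directly).
f_Y = 1.705·10^19 Hz (from energy = 70.5 keV, via f = E/h).
Ratio = 9.980·10^17 / 1.705·10^19 = 0.0585.

0.0585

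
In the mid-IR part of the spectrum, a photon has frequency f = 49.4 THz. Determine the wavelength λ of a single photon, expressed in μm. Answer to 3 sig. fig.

6.07 μm

Use c = 2.99792458 × 10^8 m/s.
Convert to SI: f = 49.4 THz = 4.94 × 10^13 Hz.
Since λ = c/f for a photon, λ = 6.069 × 10^-6 m.
Converting to μm: λ = 6.069 μm ≈ 6.07 μm.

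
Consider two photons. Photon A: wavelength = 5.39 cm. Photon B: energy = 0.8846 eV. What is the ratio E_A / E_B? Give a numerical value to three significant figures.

E_A = 3.685·10^-24 J (from wavelength = 5.39 cm, via E = hc/λ).
E_B = 1.417·10^-19 J (from energy = 0.8846 eV, via E given directly).
Ratio = 3.685·10^-24 / 1.417·10^-19 = 2.60·10^-5.

2.60·10^-5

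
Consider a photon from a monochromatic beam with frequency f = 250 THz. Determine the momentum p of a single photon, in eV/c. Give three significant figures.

1.03 eV/c

Convert to SI: f = 250 THz = 2.5 × 10^14 Hz.
Since p = hf/c for a photon, p = 5.526 × 10^-28 kg·m/s.
Converting to eV/c: p = 1.034 eV/c ≈ 1.03 eV/c.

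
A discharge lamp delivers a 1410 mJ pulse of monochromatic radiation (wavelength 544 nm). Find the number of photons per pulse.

3.86 × 10^18 photons

Per-photon energy: E = 3.652 × 10^-19 J (from wavelength = 544 nm).
N = E_total / E_photon = 1.41 J / 3.652 × 10^-19 J = 3.86 × 10^18.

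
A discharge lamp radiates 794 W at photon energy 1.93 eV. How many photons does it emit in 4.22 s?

1.08·10^22 photons

Total energy: E_total = P·t = 794 × 4.22 = 3351 J.
Per-photon energy: E = 3.092·10^-19 J.
N = E_total / E_photon = 1.08·10^22.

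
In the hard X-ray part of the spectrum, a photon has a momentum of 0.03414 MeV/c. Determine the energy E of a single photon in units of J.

Use c = 2.99792458 × 10^8 m/s, 1 eV = 1.602176634 × 10^-19 J.
Convert to SI: p = 0.03414 MeV/c = 1.8245 × 10^-23 kg·m/s.
Since E = pc for a photon, E = 5.470 × 10^-15 J.
So E ≈ 5.47 × 10^-15 J.

5.47 × 10^-15 J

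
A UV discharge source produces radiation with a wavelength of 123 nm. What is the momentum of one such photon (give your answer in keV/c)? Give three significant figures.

Use h = 6.62607015 × 10^-34 J·s, c = 2.99792458 × 10^8 m/s, 1 eV = 1.602176634 × 10^-19 J.
In SI units: λ = 123 nm = 1.23 × 10^-7 m.
Since p = h/λ for a photon, p = 5.387 × 10^-27 kg·m/s.
Converting to keV/c: p = 0.01008 keV/c ≈ 0.0101 keV/c.

0.0101 keV/c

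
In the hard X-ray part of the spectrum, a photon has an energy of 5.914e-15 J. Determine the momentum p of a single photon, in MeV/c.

For a photon p = E/c, so p = 1.973e-23 kg·m/s.
Converting to MeV/c: p = 0.03691 MeV/c ≈ 0.0369 MeV/c.

0.0369 MeV/c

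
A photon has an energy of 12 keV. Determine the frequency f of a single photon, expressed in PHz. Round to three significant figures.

2900 PHz

Use h = 6.62607015e-34 J·s, 1 eV = 1.602176634e-19 J.
Convert to SI: E = 12 keV = 1.9226e-15 J.
For a photon f = E/h, so f = 2.902e18 Hz.
Converting to PHz: f = 2902 PHz ≈ 2900 PHz.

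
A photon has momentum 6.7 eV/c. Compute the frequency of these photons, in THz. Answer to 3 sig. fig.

Use h = 6.62607015e-34 J·s, c = 2.99792458e8 m/s, 1 eV = 1.602176634e-19 J.
Convert to SI: p = 6.7 eV/c = 3.5807e-27 kg·m/s.
For a photon f = pc/h, so f = 1.620e15 Hz.
Converting to THz: f = 1620 THz ≈ 1620 THz.

1620 THz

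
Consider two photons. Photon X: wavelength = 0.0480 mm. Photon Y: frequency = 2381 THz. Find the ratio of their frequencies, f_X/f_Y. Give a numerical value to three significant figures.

2.62 × 10^-3

f_X = 6.246 × 10^12 Hz (from wavelength = 0.0480 mm, via f = c/λ).
f_Y = 2.381 × 10^15 Hz (from frequency = 2381 THz, via f given directly).
Ratio = 6.246 × 10^12 / 2.381 × 10^15 = 2.62 × 10^-3.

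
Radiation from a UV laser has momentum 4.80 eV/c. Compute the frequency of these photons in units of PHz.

Use h = 6.62607015e-34 J·s, c = 2.99792458e8 m/s, 1 eV = 1.602176634e-19 J.
In SI units: p = 4.80 eV/c = 2.5653e-27 kg·m/s.
Since f = pc/h for a photon, f = 1.161e15 Hz.
Converting to PHz: f = 1.161 PHz ≈ 1.16 PHz.

1.16 PHz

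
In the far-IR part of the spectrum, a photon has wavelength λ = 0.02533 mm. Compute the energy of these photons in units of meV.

(h = 6.62607015·10^-34 J·s, c = 2.99792458·10^8 m/s, 1 eV = 1.602176634·10^-19 J.)
Convert to SI: λ = 0.02533 mm = 2.533·10^-5 m.
Since E = hc/λ for a photon, E = 7.842·10^-21 J.
Converting to meV: E = 48.95 meV ≈ 48.9 meV.

48.9 meV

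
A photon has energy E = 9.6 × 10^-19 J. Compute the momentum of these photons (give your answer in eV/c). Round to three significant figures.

Since p = E/c for a photon, p = 3.202 × 10^-27 kg·m/s.
Converting to eV/c: p = 5.992 eV/c ≈ 5.99 eV/c.

5.99 eV/c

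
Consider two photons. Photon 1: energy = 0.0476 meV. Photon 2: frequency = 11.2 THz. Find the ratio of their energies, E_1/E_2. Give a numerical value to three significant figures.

E_1 = 7.626 × 10^-24 J (from energy = 0.0476 meV, via E given directly).
E_2 = 7.421 × 10^-21 J (from frequency = 11.2 THz, via E = hf).
Ratio = 7.626 × 10^-24 / 7.421 × 10^-21 = 1.03 × 10^-3.

1.03 × 10^-3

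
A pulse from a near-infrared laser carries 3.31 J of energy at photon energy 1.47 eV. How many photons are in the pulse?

1.41 × 10^19 photons

Per-photon energy: E = 2.355 × 10^-19 J (from energy = 1.47 eV).
N = E_total / E_photon = 3.31 J / 2.355 × 10^-19 J = 1.41 × 10^19.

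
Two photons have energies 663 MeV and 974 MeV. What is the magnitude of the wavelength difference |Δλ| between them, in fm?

0.597 fm

Using λ = hc/E: λ₁ = 1.870·10^-15 m, λ₂ = 1.273·10^-15 m.
|Δλ| = |1.870·10^-15 − 1.273·10^-15| = 5.97·10^-16 m = 0.597 fm.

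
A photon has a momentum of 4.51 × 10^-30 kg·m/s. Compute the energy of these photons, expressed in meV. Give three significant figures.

For a photon E = pc, so E = 1.352 × 10^-21 J.
Converting to meV: E = 8.439 meV ≈ 8.44 meV.

8.44 meV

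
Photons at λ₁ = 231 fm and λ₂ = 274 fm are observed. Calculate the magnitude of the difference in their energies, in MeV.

Using E = hc/λ: E₁ = 8.599e-13 J, E₂ = 7.250e-13 J.
|ΔE| = |8.599e-13 − 7.250e-13| = 1.35e-13 J = 0.842 MeV.

0.842 MeV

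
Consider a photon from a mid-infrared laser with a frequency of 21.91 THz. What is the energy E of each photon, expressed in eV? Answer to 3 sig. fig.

0.0906 eV

In SI units: f = 21.91 THz = 2.191 × 10^13 Hz.
Since E = hf for a photon, E = 1.452 × 10^-20 J.
Converting to eV: E = 0.09061 eV ≈ 0.0906 eV.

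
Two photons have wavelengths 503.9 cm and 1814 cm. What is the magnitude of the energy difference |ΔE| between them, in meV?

Using E = hc/λ: E₁ = 3.9421e-26 J, E₂ = 1.0951e-26 J.
|ΔE| = |3.9421e-26 − 1.0951e-26| = 2.85e-26 J = 1.78e-4 meV.

1.78e-4 meV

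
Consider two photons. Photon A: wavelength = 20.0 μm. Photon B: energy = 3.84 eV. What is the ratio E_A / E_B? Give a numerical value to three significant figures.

E_A = 9.932e-21 J (from wavelength = 20.0 μm, via E = hc/λ).
E_B = 6.152e-19 J (from energy = 3.84 eV, via E given directly).
Ratio = 9.932e-21 / 6.152e-19 = 0.0161.

0.0161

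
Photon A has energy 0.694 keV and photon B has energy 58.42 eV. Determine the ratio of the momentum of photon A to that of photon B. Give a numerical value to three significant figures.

11.9

p_A = 3.709·10^-25 kg·m/s (from energy = 0.694 keV, via p = E/c).
p_B = 3.122·10^-26 kg·m/s (from energy = 58.42 eV, via p = E/c).
Ratio = 3.709·10^-25 / 3.122·10^-26 = 11.9.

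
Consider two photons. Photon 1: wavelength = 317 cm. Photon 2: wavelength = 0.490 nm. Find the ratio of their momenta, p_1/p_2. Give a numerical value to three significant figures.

1.55 × 10^-10

p_1 = 2.090 × 10^-34 kg·m/s (from wavelength = 317 cm, via p = h/λ).
p_2 = 1.352 × 10^-24 kg·m/s (from wavelength = 0.490 nm, via p = h/λ).
Ratio = 2.090 × 10^-34 / 1.352 × 10^-24 = 1.55 × 10^-10.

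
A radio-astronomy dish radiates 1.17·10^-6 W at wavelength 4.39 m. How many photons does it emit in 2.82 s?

Total energy: E_total = P·t = 1.17·10^-6 × 2.82 = 3.299·10^-6 J.
Per-photon energy: E = 4.525·10^-26 J.
N = E_total / E_photon = 7.29·10^19.

7.29·10^19 photons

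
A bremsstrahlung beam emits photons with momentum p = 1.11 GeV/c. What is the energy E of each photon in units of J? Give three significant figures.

1.78 × 10^-10 J

(c = 2.99792458 × 10^8 m/s, 1 eV = 1.602176634 × 10^-19 J.)
First convert: p = 1.11 GeV/c = 5.9322 × 10^-19 kg·m/s.
Since E = pc for a photon, E = 1.778 × 10^-10 J.
So E ≈ 1.78 × 10^-10 J.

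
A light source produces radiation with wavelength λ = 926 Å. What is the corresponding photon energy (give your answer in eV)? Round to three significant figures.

In SI units: λ = 926 Å = 9.26e-8 m.
The photon relation is E = hc/λ, giving E = 2.145e-18 J.
Converting to eV: E = 13.39 eV ≈ 13.4 eV.

13.4 eV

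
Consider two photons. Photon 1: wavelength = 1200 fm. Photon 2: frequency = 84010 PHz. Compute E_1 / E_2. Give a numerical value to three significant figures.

E_1 = 1.655 × 10^-13 J (from wavelength = 1200 fm, via E = hc/λ).
E_2 = 5.567 × 10^-14 J (from frequency = 84010 PHz, via E = hf).
Ratio = 1.655 × 10^-13 / 5.567 × 10^-14 = 2.97.

2.97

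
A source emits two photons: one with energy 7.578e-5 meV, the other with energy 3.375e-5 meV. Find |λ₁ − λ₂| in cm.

Using λ = hc/E: λ₁ = 16.361 m, λ₂ = 36.736 m.
|Δλ| = |16.361 − 36.736| = 20.4 m = 2040 cm.

2040 cm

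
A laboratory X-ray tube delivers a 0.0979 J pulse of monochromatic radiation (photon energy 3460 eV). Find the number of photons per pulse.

Per-photon energy: E = 5.544e-16 J (from energy = 3460 eV).
N = E_total / E_photon = 0.0979 J / 5.544e-16 J = 1.77e14.

1.77e14 photons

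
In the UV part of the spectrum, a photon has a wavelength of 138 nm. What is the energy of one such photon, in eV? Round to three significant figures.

8.98 eV

Use h = 6.62607015e-34 J·s, c = 2.99792458e8 m/s, 1 eV = 1.602176634e-19 J.
Convert to SI: λ = 138 nm = 1.38e-7 m.
For a photon E = hc/λ, so E = 1.439e-18 J.
Converting to eV: E = 8.984 eV ≈ 8.98 eV.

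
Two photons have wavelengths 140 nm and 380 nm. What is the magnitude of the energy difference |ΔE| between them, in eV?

5.59 eV

Using E = hc/λ: E₁ = 1.419·10^-18 J, E₂ = 5.227·10^-19 J.
|ΔE| = |1.419·10^-18 − 5.227·10^-19| = 8.96·10^-19 J = 5.59 eV.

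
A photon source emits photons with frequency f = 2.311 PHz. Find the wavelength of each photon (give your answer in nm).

130 nm

(c = 2.99792458e8 m/s.)
In SI units: f = 2.311 PHz = 2.311e15 Hz.
Apply λ = c/f: λ = 1.297e-7 m.
Converting to nm: λ = 129.7 nm ≈ 130 nm.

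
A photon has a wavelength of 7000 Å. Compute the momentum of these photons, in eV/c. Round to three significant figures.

1.77 eV/c

In SI units: λ = 7000 Å = 7.0e-7 m.
Since p = h/λ for a photon, p = 9.466e-28 kg·m/s.
Converting to eV/c: p = 1.771 eV/c ≈ 1.77 eV/c.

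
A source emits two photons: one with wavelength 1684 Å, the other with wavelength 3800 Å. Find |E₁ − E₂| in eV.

4.10 eV

Using E = hc/λ: E₁ = 1.1796e-18 J, E₂ = 5.2275e-19 J.
|ΔE| = |1.1796e-18 − 5.2275e-19| = 6.57e-19 J = 4.10 eV.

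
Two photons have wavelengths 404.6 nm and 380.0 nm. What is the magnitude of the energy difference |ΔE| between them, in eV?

0.198 eV

Using E = hc/λ: E₁ = 4.9097 × 10^-19 J, E₂ = 5.2275 × 10^-19 J.
|ΔE| = |4.9097 × 10^-19 − 5.2275 × 10^-19| = 3.18 × 10^-20 J = 0.198 eV.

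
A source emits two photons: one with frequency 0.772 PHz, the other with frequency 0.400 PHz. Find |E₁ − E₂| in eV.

1.54 eV

Using E = hf: E₁ = 5.115 × 10^-19 J, E₂ = 2.650 × 10^-19 J.
|ΔE| = |5.115 × 10^-19 − 2.650 × 10^-19| = 2.46 × 10^-19 J = 1.54 eV.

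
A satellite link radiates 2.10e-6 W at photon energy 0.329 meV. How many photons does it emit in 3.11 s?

1.24e17 photons

Total energy: E_total = P·t = 2.10e-6 × 3.11 = 6.531e-6 J.
Per-photon energy: E = 5.271e-23 J.
N = E_total / E_photon = 1.24e17.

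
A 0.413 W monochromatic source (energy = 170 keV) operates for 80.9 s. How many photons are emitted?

1.23e15 photons

Total energy: E_total = P·t = 0.413 × 80.9 = 33.41 J.
Per-photon energy: E = 2.724e-14 J.
N = E_total / E_photon = 1.23e15.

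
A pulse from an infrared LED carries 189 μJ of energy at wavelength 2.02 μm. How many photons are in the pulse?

Per-photon energy: E = 9.834e-20 J (from wavelength = 2.02 μm).
N = E_total / E_photon = 1.89e-4 J / 9.834e-20 J = 1.92e15.

1.92e15 photons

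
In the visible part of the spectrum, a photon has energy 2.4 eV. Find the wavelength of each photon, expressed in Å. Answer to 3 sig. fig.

Take h = 6.62607015e-34 J·s, c = 2.99792458e8 m/s, 1 eV = 1.602176634e-19 J.
In SI units: E = 2.4 eV = 3.8452e-19 J.
The photon relation is λ = hc/E, giving λ = 5.166e-7 m.
Converting to Å: λ = 5166 Å ≈ 5170 Å.

5170 Å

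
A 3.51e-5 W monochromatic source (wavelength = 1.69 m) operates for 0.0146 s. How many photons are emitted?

Total energy: E_total = P·t = 3.51e-5 × 0.0146 = 5.125e-7 J.
Per-photon energy: E = 1.175e-25 J.
N = E_total / E_photon = 4.36e18.

4.36e18 photons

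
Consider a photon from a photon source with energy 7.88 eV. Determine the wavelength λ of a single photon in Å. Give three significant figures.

1570 Å

First convert: E = 7.88 eV = 1.2625 × 10^-18 J.
The photon relation is λ = hc/E, giving λ = 1.573 × 10^-7 m.
Converting to Å: λ = 1573 Å ≈ 1570 Å.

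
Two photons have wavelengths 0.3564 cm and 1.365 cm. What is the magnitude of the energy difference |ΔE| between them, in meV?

0.257 meV

Using E = hc/λ: E₁ = 5.5736e-23 J, E₂ = 1.4553e-23 J.
|ΔE| = |5.5736e-23 − 1.4553e-23| = 4.12e-23 J = 0.257 meV.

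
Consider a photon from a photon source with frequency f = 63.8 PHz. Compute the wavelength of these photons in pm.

4700 pm

Use c = 2.99792458·10^8 m/s.
Convert to SI: f = 63.8 PHz = 6.38·10^16 Hz.
Since λ = c/f for a photon, λ = 4.699·10^-9 m.
Converting to pm: λ = 4699 pm ≈ 4700 pm.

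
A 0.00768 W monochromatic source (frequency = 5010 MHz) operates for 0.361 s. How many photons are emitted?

8.35 × 10^20 photons

Total energy: E_total = P·t = 0.00768 × 0.361 = 0.002772 J.
Per-photon energy: E = 3.320 × 10^-24 J.
N = E_total / E_photon = 8.35 × 10^20.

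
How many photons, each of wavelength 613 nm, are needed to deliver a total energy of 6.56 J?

2.02 × 10^19 photons

Per-photon energy: E = 3.241 × 10^-19 J (from wavelength = 613 nm).
N = E_total / E_photon = 6.56 J / 3.241 × 10^-19 J = 2.02 × 10^19.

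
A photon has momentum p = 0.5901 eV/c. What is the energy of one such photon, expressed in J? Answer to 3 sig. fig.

(c = 2.99792458e8 m/s, 1 eV = 1.602176634e-19 J.)
First convert: p = 0.5901 eV/c = 3.1537e-28 kg·m/s.
The photon relation is E = pc, giving E = 9.454e-20 J.
So E ≈ 9.45e-20 J.

9.45e-20 J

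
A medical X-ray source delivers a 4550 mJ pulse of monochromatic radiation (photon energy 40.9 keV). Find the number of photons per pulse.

6.94e14 photons

Per-photon energy: E = 6.553e-15 J (from energy = 40.9 keV).
N = E_total / E_photon = 4.55 J / 6.553e-15 J = 6.94e14.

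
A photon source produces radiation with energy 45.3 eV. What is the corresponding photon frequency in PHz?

11.0 PHz

Use h = 6.62607015e-34 J·s, 1 eV = 1.602176634e-19 J.
Convert to SI: E = 45.3 eV = 7.2579e-18 J.
Since f = E/h for a photon, f = 1.095e16 Hz.
Converting to PHz: f = 10.95 PHz ≈ 11.0 PHz.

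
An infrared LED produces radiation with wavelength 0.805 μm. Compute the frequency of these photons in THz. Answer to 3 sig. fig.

Use c = 2.99792458e8 m/s.
First convert: λ = 0.805 μm = 8.05e-7 m.
Since f = c/λ for a photon, f = 3.724e14 Hz.
Converting to THz: f = 372.4 THz ≈ 372 THz.

372 THz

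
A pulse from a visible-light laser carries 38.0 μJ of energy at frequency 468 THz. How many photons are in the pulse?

Per-photon energy: E = 3.101e-19 J (from frequency = 468 THz).
N = E_total / E_photon = 3.80e-5 J / 3.101e-19 J = 1.23e14.

1.23e14 photons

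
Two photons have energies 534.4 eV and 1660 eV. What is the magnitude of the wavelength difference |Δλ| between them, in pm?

Using λ = hc/E: λ₁ = 2.3201 × 10^-9 m, λ₂ = 7.4689 × 10^-10 m.
|Δλ| = |2.3201 × 10^-9 − 7.4689 × 10^-10| = 1.57 × 10^-9 m = 1570 pm.

1570 pm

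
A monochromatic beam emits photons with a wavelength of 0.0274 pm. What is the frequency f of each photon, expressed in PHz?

First convert: λ = 0.0274 pm = 2.74 × 10^-14 m.
For a photon f = c/λ, so f = 1.094 × 10^22 Hz.
Converting to PHz: f = 1.094 × 10^7 PHz ≈ 1.09 × 10^7 PHz.

1.09 × 10^7 PHz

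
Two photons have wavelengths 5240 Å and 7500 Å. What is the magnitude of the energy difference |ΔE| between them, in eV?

Using E = hc/λ: E₁ = 3.7909e-19 J, E₂ = 2.6486e-19 J.
|ΔE| = |3.7909e-19 − 2.6486e-19| = 1.14e-19 J = 0.713 eV.

0.713 eV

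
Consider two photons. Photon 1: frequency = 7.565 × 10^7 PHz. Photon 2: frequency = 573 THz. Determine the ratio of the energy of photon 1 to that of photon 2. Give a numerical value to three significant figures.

1.32 × 10^8

E_1 = 5.013 × 10^-11 J (from frequency = 7.565 × 10^7 PHz, via E = hf).
E_2 = 3.797 × 10^-19 J (from frequency = 573 THz, via E = hf).
Ratio = 5.013 × 10^-11 / 3.797 × 10^-19 = 1.32 × 10^8.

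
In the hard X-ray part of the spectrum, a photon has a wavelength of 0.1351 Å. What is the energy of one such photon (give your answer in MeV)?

Take h = 6.62607015e-34 J·s, c = 2.99792458e8 m/s, 1 eV = 1.602176634e-19 J.
Convert to SI: λ = 0.1351 Å = 1.351e-11 m.
Since E = hc/λ for a photon, E = 1.470e-14 J.
Converting to MeV: E = 0.09177 MeV ≈ 0.0918 MeV.

0.0918 MeV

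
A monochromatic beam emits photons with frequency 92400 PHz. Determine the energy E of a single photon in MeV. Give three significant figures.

Take h = 6.62607015 × 10^-34 J·s, 1 eV = 1.602176634 × 10^-19 J.
Convert to SI: f = 92400 PHz = 9.240 × 10^19 Hz.
Apply E = hf: E = 6.122 × 10^-14 J.
Converting to MeV: E = 0.3821 MeV ≈ 0.382 MeV.

0.382 MeV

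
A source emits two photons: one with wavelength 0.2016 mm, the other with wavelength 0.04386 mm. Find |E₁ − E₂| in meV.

Using E = hc/λ: E₁ = 9.8534e-22 J, E₂ = 4.5291e-21 J.
|ΔE| = |9.8534e-22 − 4.5291e-21| = 3.54e-21 J = 22.1 meV.

22.1 meV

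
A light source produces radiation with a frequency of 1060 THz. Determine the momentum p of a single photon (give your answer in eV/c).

In SI units: f = 1060 THz = 1.06 × 10^15 Hz.
Apply p = hf/c: p = 2.343 × 10^-27 kg·m/s.
Converting to eV/c: p = 4.384 eV/c ≈ 4.38 eV/c.

4.38 eV/c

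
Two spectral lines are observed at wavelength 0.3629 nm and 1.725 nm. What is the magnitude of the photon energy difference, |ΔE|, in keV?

Using E = hc/λ: E₁ = 5.4738 × 10^-16 J, E₂ = 1.1516 × 10^-16 J.
|ΔE| = |5.4738 × 10^-16 − 1.1516 × 10^-16| = 4.32 × 10^-16 J = 2.70 keV.

2.70 keV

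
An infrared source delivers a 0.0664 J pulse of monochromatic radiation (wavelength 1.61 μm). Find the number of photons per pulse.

Per-photon energy: E = 1.234e-19 J (from wavelength = 1.61 μm).
N = E_total / E_photon = 0.0664 J / 1.234e-19 J = 5.38e17.

5.38e17 photons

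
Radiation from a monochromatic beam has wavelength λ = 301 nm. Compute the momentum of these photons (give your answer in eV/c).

4.12 eV/c

First convert: λ = 301 nm = 3.01e-7 m.
Since p = h/λ for a photon, p = 2.201e-27 kg·m/s.
Converting to eV/c: p = 4.119 eV/c ≈ 4.12 eV/c.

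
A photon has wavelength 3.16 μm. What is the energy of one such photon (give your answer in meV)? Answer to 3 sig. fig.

392 meV

Take h = 6.62607015 × 10^-34 J·s, c = 2.99792458 × 10^8 m/s, 1 eV = 1.602176634 × 10^-19 J.
In SI units: λ = 3.16 μm = 3.16 × 10^-6 m.
For a photon E = hc/λ, so E = 6.286 × 10^-20 J.
Converting to meV: E = 392.4 meV ≈ 392 meV.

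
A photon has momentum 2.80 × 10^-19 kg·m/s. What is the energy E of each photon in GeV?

0.524 GeV

Apply E = pc: E = 8.394 × 10^-11 J.
Converting to GeV: E = 0.5239 GeV ≈ 0.524 GeV.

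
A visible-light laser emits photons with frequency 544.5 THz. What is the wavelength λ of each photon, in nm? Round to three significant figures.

551 nm

Take c = 2.99792458e8 m/s.
Convert to SI: f = 544.5 THz = 5.445e14 Hz.
Apply λ = c/f: λ = 5.506e-7 m.
Converting to nm: λ = 550.6 nm ≈ 551 nm.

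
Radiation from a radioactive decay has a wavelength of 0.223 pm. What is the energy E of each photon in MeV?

Convert to SI: λ = 0.223 pm = 2.23e-13 m.
For a photon E = hc/λ, so E = 8.908e-13 J.
Converting to MeV: E = 5.560 MeV ≈ 5.56 MeV.

5.56 MeV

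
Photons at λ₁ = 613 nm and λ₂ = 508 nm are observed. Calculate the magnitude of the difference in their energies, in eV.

0.418 eV

Using E = hc/λ: E₁ = 3.241e-19 J, E₂ = 3.910e-19 J.
|ΔE| = |3.241e-19 − 3.910e-19| = 6.70e-20 J = 0.418 eV.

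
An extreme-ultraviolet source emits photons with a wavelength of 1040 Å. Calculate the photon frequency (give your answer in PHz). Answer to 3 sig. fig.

Use c = 2.99792458e8 m/s.
In SI units: λ = 1040 Å = 1.04e-7 m.
For a photon f = c/λ, so f = 2.883e15 Hz.
Converting to PHz: f = 2.883 PHz ≈ 2.88 PHz.

2.88 PHz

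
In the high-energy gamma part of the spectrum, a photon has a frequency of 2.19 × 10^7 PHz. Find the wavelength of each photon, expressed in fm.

(c = 2.99792458 × 10^8 m/s.)
In SI units: f = 2.19 × 10^7 PHz = 2.19 × 10^22 Hz.
The photon relation is λ = c/f, giving λ = 1.369 × 10^-14 m.
Converting to fm: λ = 13.69 fm ≈ 13.7 fm.

13.7 fm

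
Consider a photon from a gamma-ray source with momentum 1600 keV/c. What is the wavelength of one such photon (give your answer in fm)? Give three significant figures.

Convert to SI: p = 1600 keV/c = 8.5509 × 10^-22 kg·m/s.
Since λ = h/p for a photon, λ = 7.749 × 10^-13 m.
Converting to fm: λ = 774.9 fm ≈ 775 fm.

775 fm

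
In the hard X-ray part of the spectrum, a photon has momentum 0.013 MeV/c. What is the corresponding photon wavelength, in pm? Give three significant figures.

95.4 pm

Convert to SI: p = 0.013 MeV/c = 6.9476 × 10^-24 kg·m/s.
For a photon λ = h/p, so λ = 9.537 × 10^-11 m.
Converting to pm: λ = 95.37 pm ≈ 95.4 pm.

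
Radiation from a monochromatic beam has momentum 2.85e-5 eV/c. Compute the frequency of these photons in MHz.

6890 MHz

Use h = 6.62607015e-34 J·s, c = 2.99792458e8 m/s, 1 eV = 1.602176634e-19 J.
Convert to SI: p = 2.85e-5 eV/c = 1.5231e-32 kg·m/s.
Since f = pc/h for a photon, f = 6.891e9 Hz.
Converting to MHz: f = 6891 MHz ≈ 6890 MHz.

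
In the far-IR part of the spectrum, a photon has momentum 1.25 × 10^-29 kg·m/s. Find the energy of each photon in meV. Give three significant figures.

(c = 2.99792458 × 10^8 m/s, 1 eV = 1.602176634 × 10^-19 J.)
The photon relation is E = pc, giving E = 3.747 × 10^-21 J.
Converting to meV: E = 23.39 meV ≈ 23.4 meV.

23.4 meV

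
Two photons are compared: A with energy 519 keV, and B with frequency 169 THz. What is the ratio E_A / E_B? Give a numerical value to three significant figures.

7.43e5

E_A = 8.315e-14 J (from energy = 519 keV, via E given directly).
E_B = 1.120e-19 J (from frequency = 169 THz, via E = hf).
Ratio = 8.315e-14 / 1.120e-19 = 7.43e5.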